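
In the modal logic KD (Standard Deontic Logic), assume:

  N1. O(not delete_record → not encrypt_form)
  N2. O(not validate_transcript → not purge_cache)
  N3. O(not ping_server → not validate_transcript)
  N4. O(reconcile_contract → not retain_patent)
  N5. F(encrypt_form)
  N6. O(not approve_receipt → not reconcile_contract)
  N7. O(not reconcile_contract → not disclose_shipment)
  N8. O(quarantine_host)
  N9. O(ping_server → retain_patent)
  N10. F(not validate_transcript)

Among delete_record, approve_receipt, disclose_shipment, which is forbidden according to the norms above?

disclose_shipment

F(not validate_transcript) at premise 10 means O(validate_transcript).
Premise 3, O(not ping_server → not validate_transcript), contraposes to O(validate_transcript → ping_server); with O(validate_transcript) we get O(ping_server).
Premise 9 is O(ping_server → retain_patent); since O(ping_server), deontic closure gives O(retain_patent).
Premise 4, O(reconcile_contract → not retain_patent), contraposes to O(retain_patent → not reconcile_contract); with O(retain_patent) we get O(not reconcile_contract).
Premise 7 is O(not reconcile_contract → not disclose_shipment); since O(not reconcile_contract), deontic closure gives O(not disclose_shipment).
So O(not disclose_shipment) holds, i.e. disclose_shipment is forbidden. None of the other listed options is forbidden under the premises.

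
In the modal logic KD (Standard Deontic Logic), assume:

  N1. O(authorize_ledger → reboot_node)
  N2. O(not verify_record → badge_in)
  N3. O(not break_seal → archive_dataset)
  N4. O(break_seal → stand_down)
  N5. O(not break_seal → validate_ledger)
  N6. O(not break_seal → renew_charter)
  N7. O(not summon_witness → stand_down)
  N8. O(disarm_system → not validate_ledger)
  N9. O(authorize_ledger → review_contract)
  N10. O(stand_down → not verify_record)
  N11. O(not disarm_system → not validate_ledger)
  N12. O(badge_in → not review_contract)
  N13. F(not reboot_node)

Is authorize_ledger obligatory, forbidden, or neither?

Premises 11 and 8 are O(not disarm_system → not validate_ledger) and O(disarm_system → not validate_ledger); every ideal world satisfies not disarm_system or disarm_system, so in either case not validate_ledger holds — hence O(not validate_ledger).
Premise 5, O(not break_seal → validate_ledger), contraposes to O(not validate_ledger → break_seal); with O(not validate_ledger) we get O(break_seal).
With premise 4, O(break_seal → stand_down), the K-axiom yields O(stand_down).
With premise 10, O(stand_down → not verify_record), the K-axiom yields O(not verify_record).
With premise 2, O(not verify_record → badge_in), the K-axiom yields O(badge_in).
With premise 12, O(badge_in → not review_contract), the K-axiom yields O(not review_contract).
Premise 9 is O(authorize_ledger → review_contract); contrapositively O(not review_contract → not authorize_ledger). Since O(not review_contract) holds, K gives O(not authorize_ledger).
Premises 1, 3, 6, 7, 13 do not contribute to this derivation.
Thus O(not authorize_ledger), which is F(authorize_ledger): authorize_ledger is forbidden.

Forbidden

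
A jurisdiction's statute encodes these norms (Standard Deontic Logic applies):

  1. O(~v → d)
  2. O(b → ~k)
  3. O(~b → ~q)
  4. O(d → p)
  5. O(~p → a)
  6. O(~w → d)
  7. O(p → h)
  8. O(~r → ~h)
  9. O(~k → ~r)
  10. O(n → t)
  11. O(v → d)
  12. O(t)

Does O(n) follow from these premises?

No

Premise 10 is O(n → t); even if O(t) held, inferring O(n) would be affirming the consequent — invalid.
No other premise forces O(n). An ideal world satisfying every premise can still have n false, so O(n) is not derivable.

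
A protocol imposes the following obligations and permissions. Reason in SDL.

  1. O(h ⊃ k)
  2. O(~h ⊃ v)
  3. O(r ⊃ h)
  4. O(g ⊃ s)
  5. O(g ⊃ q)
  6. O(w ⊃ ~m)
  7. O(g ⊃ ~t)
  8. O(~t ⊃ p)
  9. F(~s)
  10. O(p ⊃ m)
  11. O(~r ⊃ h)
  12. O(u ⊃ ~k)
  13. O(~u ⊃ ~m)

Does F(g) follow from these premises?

By case analysis on r: premise 3 gives O(r ⊃ h) and premise 11 gives O(~r ⊃ h), so O(h) either way.
Applying K to premise 1 (O(h ⊃ k)) and O(h) yields O(k).
The contrapositive of premise 12 (O(u ⊃ ~k)) is O(k ⊃ ~u), and O(k) is already established, so O(~u).
From O(~u) and premise 13, O(~u ⊃ ~m), we obtain O(~m).
Premise 10 is O(p ⊃ m); contrapositively O(~m ⊃ ~p). Since O(~m) holds, K gives O(~p).
Premise 8 is O(~t ⊃ p); contrapositively O(~p ⊃ t). Since O(~p) holds, K gives O(t).
Premise 7 is O(g ⊃ ~t); contrapositively O(t ⊃ ~g). Since O(t) holds, K gives O(~g).
Premises 2, 4, 5, 6, 9 do not contribute to this derivation.
So O(~g) holds, i.e. F(g). The claim follows.

Yes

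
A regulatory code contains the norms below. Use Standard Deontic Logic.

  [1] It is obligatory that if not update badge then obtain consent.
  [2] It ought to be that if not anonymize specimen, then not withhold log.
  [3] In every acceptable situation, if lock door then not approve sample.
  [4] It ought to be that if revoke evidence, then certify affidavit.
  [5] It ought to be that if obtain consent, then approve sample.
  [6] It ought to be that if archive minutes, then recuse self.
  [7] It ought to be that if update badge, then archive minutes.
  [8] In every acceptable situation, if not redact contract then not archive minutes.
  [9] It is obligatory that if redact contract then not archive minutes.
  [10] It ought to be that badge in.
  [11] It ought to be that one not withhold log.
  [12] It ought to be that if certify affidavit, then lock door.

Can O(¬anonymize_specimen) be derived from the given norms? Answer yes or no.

Premise 2 is O(¬anonymize_specimen → ¬withhold_log); even if O(¬withhold_log) held, inferring O(¬anonymize_specimen) would be affirming the consequent — invalid.
No other premise forces O(¬anonymize_specimen). An ideal world satisfying every premise can still have ¬anonymize_specimen false, so O(¬anonymize_specimen) is not derivable.

No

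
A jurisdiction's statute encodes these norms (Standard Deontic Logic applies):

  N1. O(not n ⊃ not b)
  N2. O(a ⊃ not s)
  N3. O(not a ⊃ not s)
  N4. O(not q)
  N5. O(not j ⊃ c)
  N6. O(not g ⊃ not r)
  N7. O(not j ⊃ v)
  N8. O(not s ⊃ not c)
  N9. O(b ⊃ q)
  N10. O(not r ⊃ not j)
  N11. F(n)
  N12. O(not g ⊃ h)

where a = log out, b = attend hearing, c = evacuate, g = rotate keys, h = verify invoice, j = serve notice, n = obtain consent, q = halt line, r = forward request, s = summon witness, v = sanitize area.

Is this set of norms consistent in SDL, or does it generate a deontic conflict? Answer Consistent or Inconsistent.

Premise 9 is O(b ⊃ q), but O(b) is not derivable from the premises, so it does not yield O(q).
So O(q) is not derivable, and the apparent clash with O(not q) does not arise.
A world satisfying every obligation exists (e.g. a=false, b=false, c=false, g=true, h=false, j=true, n=false, q=false, r=true, s=false, v=false); no atom is both obligatory and forbidden, so the set is consistent.

Consistent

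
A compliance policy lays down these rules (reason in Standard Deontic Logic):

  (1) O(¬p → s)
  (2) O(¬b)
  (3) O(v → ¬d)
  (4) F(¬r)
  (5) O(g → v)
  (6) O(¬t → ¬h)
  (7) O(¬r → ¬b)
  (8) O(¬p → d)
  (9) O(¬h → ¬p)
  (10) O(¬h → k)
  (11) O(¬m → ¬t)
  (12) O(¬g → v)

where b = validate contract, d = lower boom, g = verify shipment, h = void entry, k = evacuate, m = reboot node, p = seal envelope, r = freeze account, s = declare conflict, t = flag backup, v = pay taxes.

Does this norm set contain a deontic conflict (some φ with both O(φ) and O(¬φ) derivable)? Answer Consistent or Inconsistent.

Consistent

Premise 7 is O(¬r → ¬b); even if O(¬b) held, inferring O(¬r) would be affirming the consequent — invalid.
So O(¬r) is not derivable, and the apparent clash with O(r) does not arise.
A world satisfying every obligation exists (e.g. b=false, d=false, g=false, h=true, k=false, m=true, p=true, r=true, s=false, t=true, v=true); no atom is both obligatory and forbidden, so the set is consistent.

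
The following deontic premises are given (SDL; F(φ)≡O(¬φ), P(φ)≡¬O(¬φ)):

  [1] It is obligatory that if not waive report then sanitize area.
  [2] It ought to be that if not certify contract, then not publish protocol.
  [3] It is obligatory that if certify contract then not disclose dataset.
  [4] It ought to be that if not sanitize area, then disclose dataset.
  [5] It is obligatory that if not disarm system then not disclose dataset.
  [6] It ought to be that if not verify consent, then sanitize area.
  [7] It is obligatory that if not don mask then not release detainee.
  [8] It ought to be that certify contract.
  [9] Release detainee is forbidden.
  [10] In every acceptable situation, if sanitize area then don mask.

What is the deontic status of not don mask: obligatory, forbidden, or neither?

Premise 8 states O(certify_contract) outright.
With premise 3, O(certify_contract → ¬disclose_dataset), the K-axiom yields O(¬disclose_dataset).
The contrapositive of premise 4 (O(¬sanitize_area → disclose_dataset)) is O(¬disclose_dataset → sanitize_area), and O(¬disclose_dataset) is already established, so O(sanitize_area).
Applying K to premise 10 (O(sanitize_area → don_mask)) and O(sanitize_area) yields O(don_mask).
Premises 1, 2, 5, 6, 7, 9 do not contribute to this derivation.
Thus O(don_mask), which is F(¬don_mask): ¬don_mask is forbidden.

Forbidden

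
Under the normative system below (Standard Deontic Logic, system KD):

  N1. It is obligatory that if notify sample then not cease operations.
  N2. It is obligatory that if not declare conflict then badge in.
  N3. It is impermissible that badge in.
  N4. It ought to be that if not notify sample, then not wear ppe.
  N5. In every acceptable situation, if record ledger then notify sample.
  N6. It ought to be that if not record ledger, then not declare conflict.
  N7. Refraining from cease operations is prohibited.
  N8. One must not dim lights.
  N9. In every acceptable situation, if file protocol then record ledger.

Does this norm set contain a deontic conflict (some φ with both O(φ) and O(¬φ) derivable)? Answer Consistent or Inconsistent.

F(badge_in) at premise 3 means O(¬badge_in).
The contrapositive of premise 2 (O(¬declare_conflict → badge_in)) is O(¬badge_in → declare_conflict), and O(¬badge_in) is already established, so O(declare_conflict).
Premise 6 is O(¬record_ledger → ¬declare_conflict); contrapositively O(declare_conflict → record_ledger). Since O(declare_conflict) holds, K gives O(record_ledger).
With premise 5, O(record_ledger → notify_sample), the K-axiom yields O(notify_sample).
Applying K to premise 1 (O(notify_sample → ¬cease_operations)) and O(notify_sample) yields O(¬cease_operations).
But premise 7, F(¬cease_operations), means O(cease_operations).
We now have both O(¬cease_operations) and O(cease_operations) — cease_operations is simultaneously obligatory and forbidden, violating the D-axiom.

Inconsistent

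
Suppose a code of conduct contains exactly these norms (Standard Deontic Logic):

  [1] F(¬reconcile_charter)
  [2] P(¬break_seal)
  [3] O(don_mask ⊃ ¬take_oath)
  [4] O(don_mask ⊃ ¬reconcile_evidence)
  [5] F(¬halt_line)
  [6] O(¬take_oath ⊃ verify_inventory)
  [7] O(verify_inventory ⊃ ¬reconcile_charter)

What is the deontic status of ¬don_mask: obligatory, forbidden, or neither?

F(¬reconcile_charter) at premise 1 means O(reconcile_charter).
Premise 7, O(verify_inventory ⊃ ¬reconcile_charter), contraposes to O(reconcile_charter ⊃ ¬verify_inventory); with O(reconcile_charter) we get O(¬verify_inventory).
The contrapositive of premise 6 (O(¬take_oath ⊃ verify_inventory)) is O(¬verify_inventory ⊃ take_oath), and O(¬verify_inventory) is already established, so O(take_oath).
Premise 3, O(don_mask ⊃ ¬take_oath), contraposes to O(take_oath ⊃ ¬don_mask); with O(take_oath) we get O(¬don_mask).
Premises 2, 4, 5 do not contribute to this derivation.
Hence ¬don_mask is obligatory.

Obligatory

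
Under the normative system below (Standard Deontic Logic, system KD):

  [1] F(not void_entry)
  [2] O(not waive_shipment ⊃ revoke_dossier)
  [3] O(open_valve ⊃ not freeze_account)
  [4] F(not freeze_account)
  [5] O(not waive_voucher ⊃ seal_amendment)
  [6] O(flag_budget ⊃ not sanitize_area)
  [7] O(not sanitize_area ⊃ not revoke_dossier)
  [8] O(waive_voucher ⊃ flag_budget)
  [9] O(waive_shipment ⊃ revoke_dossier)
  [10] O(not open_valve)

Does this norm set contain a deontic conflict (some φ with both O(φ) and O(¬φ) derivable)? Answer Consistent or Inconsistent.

Consistent

Premise 3 is O(open_valve ⊃ not freeze_account), but O(open_valve) is not derivable from the premises, so it does not yield O(not freeze_account).
So O(not freeze_account) is not derivable, and the apparent clash with O(freeze_account) does not arise.
A world satisfying every obligation exists (e.g. flag_budget=false, freeze_account=true, open_valve=false, revoke_dossier=true, sanitize_area=true, seal_amendment=true, void_entry=true, waive_shipment=false, waive_voucher=false); no atom is both obligatory and forbidden, so the set is consistent.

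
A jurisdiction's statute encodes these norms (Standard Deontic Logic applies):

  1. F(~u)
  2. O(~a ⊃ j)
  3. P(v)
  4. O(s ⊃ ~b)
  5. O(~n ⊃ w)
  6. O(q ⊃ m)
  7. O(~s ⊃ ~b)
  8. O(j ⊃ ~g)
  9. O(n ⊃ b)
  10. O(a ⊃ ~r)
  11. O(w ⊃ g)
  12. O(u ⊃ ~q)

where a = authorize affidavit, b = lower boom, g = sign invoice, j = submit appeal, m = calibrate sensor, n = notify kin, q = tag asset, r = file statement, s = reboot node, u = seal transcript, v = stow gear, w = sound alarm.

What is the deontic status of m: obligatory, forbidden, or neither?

Neither

Premise 6 is O(q ⊃ m), but O(q) is not derivable from the premises, so it does not yield O(m).
No premise or chain of K-axiom applications forces O(m), and none forces O(~m). So m is neither obligatory nor forbidden under these norms.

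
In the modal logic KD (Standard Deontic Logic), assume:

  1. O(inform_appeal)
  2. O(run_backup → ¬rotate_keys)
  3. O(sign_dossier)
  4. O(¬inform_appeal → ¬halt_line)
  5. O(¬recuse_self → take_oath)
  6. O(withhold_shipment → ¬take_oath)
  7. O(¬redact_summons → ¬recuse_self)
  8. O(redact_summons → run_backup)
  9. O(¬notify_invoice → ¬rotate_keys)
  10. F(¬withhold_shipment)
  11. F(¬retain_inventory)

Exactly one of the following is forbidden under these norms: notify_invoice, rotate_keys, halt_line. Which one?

Premise 10, F(¬withhold_shipment), is equivalent to O(withhold_shipment).
With premise 6, O(withhold_shipment → ¬take_oath), the K-axiom yields O(¬take_oath).
The contrapositive of premise 5 (O(¬recuse_self → take_oath)) is O(¬take_oath → recuse_self), and O(¬take_oath) is already established, so O(recuse_self).
The contrapositive of premise 7 (O(¬redact_summons → ¬recuse_self)) is O(recuse_self → redact_summons), and O(recuse_self) is already established, so O(redact_summons).
With premise 8, O(redact_summons → run_backup), the K-axiom yields O(run_backup).
From O(run_backup) and premise 2, O(run_backup → ¬rotate_keys), we obtain O(¬rotate_keys).
So O(¬rotate_keys) holds, i.e. rotate_keys is forbidden. None of the other listed options is forbidden under the premises.

rotate_keys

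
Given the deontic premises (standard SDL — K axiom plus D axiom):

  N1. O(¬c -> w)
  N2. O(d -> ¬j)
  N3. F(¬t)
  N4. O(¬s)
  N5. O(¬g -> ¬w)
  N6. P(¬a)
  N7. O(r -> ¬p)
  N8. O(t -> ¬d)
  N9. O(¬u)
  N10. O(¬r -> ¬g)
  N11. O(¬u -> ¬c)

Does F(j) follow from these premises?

Premise 2 is O(d -> ¬j), but O(d) is not derivable from the premises, so it does not yield O(¬j).
No other premise forces O(¬j). An ideal world satisfying every premise can still have j true, so F(j) is not derivable.

No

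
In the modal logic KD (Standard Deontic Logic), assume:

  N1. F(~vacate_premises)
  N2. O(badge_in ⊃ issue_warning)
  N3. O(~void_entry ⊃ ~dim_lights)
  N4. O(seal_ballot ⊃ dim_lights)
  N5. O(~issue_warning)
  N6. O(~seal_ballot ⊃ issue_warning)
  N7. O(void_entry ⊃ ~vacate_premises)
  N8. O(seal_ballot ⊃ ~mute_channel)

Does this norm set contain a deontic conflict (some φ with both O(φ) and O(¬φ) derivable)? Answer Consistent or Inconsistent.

F(~vacate_premises) at premise 1 means O(vacate_premises).
Premise 7 is O(void_entry ⊃ ~vacate_premises); contrapositively O(vacate_premises ⊃ ~void_entry). Since O(vacate_premises) holds, K gives O(~void_entry).
Premise 3 is O(~void_entry ⊃ ~dim_lights); since O(~void_entry), deontic closure gives O(~dim_lights).
Premise 4 is O(seal_ballot ⊃ dim_lights); contrapositively O(~dim_lights ⊃ ~seal_ballot). Since O(~dim_lights) holds, K gives O(~seal_ballot).
From O(~seal_ballot) and premise 6, O(~seal_ballot ⊃ issue_warning), we obtain O(issue_warning).
But premise 5 directly asserts O(~issue_warning).
We now have both O(issue_warning) and O(~issue_warning) — issue_warning is simultaneously obligatory and forbidden, violating the D-axiom.

Inconsistent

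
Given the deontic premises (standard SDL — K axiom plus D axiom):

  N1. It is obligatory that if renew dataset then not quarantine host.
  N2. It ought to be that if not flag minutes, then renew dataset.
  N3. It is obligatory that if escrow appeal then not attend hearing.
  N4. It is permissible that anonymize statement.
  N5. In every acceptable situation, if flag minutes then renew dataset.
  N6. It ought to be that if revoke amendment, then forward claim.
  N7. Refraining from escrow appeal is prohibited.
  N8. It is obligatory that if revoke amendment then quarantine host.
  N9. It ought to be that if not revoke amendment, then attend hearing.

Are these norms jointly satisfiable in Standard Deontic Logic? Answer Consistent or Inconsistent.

Premises 2 and 5 are O(¬flag_minutes → renew_dataset) and O(flag_minutes → renew_dataset); every ideal world satisfies ¬flag_minutes or flag_minutes, so in either case renew_dataset holds — hence O(renew_dataset).
From O(renew_dataset) and premise 1, O(renew_dataset → ¬quarantine_host), we obtain O(¬quarantine_host).
Premise 8 is O(revoke_amendment → quarantine_host); contrapositively O(¬quarantine_host → ¬revoke_amendment). Since O(¬quarantine_host) holds, K gives O(¬revoke_amendment).
Applying K to premise 9 (O(¬revoke_amendment → attend_hearing)) and O(¬revoke_amendment) yields O(attend_hearing).
The contrapositive of premise 3 (O(escrow_appeal → ¬attend_hearing)) is O(attend_hearing → ¬escrow_appeal), and O(attend_hearing) is already established, so O(¬escrow_appeal).
Yet premise 7 is F(¬escrow_appeal), i.e. O(escrow_appeal).
We now have both O(¬escrow_appeal) and O(escrow_appeal) — escrow_appeal is simultaneously obligatory and forbidden, violating the D-axiom.

Inconsistent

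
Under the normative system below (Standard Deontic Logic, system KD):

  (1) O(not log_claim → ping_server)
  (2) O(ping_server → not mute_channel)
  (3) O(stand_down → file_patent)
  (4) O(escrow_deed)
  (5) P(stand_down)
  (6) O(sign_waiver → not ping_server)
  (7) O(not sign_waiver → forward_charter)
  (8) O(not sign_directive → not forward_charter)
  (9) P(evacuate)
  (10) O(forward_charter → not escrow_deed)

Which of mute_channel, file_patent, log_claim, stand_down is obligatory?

From premise 4 we have O(escrow_deed).
The contrapositive of premise 10 (O(forward_charter → not escrow_deed)) is O(escrow_deed → not forward_charter), and O(escrow_deed) is already established, so O(not forward_charter).
Premise 7, O(not sign_waiver → forward_charter), contraposes to O(not forward_charter → sign_waiver); with O(not forward_charter) we get O(sign_waiver).
With premise 6, O(sign_waiver → not ping_server), the K-axiom yields O(not ping_server).
Premise 1 is O(not log_claim → ping_server); contrapositively O(not ping_server → log_claim). Since O(not ping_server) holds, K gives O(log_claim).
So O(log_claim) holds — log_claim is obligatory. None of the other listed options is made obligatory by any chain of premises.

log_claim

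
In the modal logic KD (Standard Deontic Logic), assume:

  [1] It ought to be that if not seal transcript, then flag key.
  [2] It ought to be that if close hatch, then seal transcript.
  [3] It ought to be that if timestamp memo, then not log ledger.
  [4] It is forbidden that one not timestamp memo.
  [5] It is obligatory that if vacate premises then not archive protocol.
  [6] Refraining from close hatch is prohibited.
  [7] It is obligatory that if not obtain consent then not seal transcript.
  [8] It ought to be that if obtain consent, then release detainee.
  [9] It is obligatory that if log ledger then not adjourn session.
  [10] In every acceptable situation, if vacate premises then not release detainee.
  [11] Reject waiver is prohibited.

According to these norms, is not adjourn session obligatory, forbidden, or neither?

Premise 9 is O(log_ledger → ¬adjourn_session), but O(log_ledger) is not derivable from the premises, so it does not yield O(¬adjourn_session).
No premise or chain of K-axiom applications forces O(¬adjourn_session), and none forces O(adjourn_session). So ¬adjourn_session is neither obligatory nor forbidden under these norms.

Neither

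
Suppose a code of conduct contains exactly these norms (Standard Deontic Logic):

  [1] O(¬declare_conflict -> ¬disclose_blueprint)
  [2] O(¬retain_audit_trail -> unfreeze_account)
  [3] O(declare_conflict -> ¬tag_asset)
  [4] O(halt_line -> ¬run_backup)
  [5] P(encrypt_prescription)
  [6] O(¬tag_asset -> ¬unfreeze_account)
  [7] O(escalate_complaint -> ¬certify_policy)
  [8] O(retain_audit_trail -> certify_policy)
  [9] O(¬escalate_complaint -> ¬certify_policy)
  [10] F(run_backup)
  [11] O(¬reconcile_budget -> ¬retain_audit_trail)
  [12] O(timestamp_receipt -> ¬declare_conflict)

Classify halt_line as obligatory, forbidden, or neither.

Premise 4 is O(halt_line -> ¬run_backup); even if O(¬run_backup) held, inferring O(halt_line) would be affirming the consequent — invalid.
No premise or chain of K-axiom applications forces O(halt_line), and none forces O(¬halt_line). So halt_line is neither obligatory nor forbidden under these norms.

Neither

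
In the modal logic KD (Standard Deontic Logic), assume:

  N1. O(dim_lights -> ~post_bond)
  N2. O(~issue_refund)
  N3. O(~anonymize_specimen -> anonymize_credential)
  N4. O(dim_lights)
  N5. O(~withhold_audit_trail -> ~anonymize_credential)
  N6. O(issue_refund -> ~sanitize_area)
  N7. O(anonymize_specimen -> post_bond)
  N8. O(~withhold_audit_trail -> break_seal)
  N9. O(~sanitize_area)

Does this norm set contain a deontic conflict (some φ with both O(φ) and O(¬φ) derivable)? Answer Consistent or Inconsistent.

Consistent

Premise 6 is O(issue_refund -> ~sanitize_area); even if O(~sanitize_area) held, inferring O(issue_refund) would be affirming the consequent — invalid.
So O(issue_refund) is not derivable, and the apparent clash with O(~issue_refund) does not arise.
A world satisfying every obligation exists (e.g. anonymize_credential=true, anonymize_specimen=false, break_seal=false, dim_lights=true, issue_refund=false, post_bond=false, sanitize_area=false, withhold_audit_trail=true); no atom is both obligatory and forbidden, so the set is consistent.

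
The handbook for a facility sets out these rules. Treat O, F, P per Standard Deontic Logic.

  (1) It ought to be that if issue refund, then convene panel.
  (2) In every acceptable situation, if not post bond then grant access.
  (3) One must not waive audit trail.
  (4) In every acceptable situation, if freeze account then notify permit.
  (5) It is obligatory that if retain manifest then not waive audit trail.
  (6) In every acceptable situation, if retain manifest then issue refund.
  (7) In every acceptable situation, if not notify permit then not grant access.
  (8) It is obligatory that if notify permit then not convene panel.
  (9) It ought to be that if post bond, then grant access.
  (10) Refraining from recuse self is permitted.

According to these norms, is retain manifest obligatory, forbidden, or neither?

Forbidden

Premises 9 and 2 cover both cases: O(post_bond → grant_access) and O(¬post_bond → grant_access). Since post_bond ∨ ¬post_bond is a tautology, O(grant_access) follows.
Premise 7 is O(¬notify_permit → ¬grant_access); contrapositively O(grant_access → notify_permit). Since O(grant_access) holds, K gives O(notify_permit).
From O(notify_permit) and premise 8, O(notify_permit → ¬convene_panel), we obtain O(¬convene_panel).
The contrapositive of premise 1 (O(issue_refund → convene_panel)) is O(¬convene_panel → ¬issue_refund), and O(¬convene_panel) is already established, so O(¬issue_refund).
Premise 6 is O(retain_manifest → issue_refund); contrapositively O(¬issue_refund → ¬retain_manifest). Since O(¬issue_refund) holds, K gives O(¬retain_manifest).
Premises 3, 4, 5, 10 do not contribute to this derivation.
Thus O(¬retain_manifest), which is F(retain_manifest): retain_manifest is forbidden.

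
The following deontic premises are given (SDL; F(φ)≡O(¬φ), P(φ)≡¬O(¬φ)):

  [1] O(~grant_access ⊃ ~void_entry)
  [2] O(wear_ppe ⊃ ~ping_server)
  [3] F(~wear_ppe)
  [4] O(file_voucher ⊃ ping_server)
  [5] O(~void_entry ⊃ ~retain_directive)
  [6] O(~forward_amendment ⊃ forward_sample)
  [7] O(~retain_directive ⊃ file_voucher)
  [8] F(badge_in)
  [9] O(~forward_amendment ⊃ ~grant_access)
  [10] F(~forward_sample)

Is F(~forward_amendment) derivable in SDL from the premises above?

Premise 3, F(~wear_ppe), is equivalent to O(wear_ppe).
With premise 2, O(wear_ppe ⊃ ~ping_server), the K-axiom yields O(~ping_server).
The contrapositive of premise 4 (O(file_voucher ⊃ ping_server)) is O(~ping_server ⊃ ~file_voucher), and O(~ping_server) is already established, so O(~file_voucher).
The contrapositive of premise 7 (O(~retain_directive ⊃ file_voucher)) is O(~file_voucher ⊃ retain_directive), and O(~file_voucher) is already established, so O(retain_directive).
Premise 5 is O(~void_entry ⊃ ~retain_directive); contrapositively O(retain_directive ⊃ void_entry). Since O(retain_directive) holds, K gives O(void_entry).
The contrapositive of premise 1 (O(~grant_access ⊃ ~void_entry)) is O(void_entry ⊃ grant_access), and O(void_entry) is already established, so O(grant_access).
The contrapositive of premise 9 (O(~forward_amendment ⊃ ~grant_access)) is O(grant_access ⊃ forward_amendment), and O(grant_access) is already established, so O(forward_amendment).
Premises 6, 8, 10 do not contribute to this derivation.
So O(forward_amendment) holds, i.e. F(~forward_amendment). The claim follows.

Yes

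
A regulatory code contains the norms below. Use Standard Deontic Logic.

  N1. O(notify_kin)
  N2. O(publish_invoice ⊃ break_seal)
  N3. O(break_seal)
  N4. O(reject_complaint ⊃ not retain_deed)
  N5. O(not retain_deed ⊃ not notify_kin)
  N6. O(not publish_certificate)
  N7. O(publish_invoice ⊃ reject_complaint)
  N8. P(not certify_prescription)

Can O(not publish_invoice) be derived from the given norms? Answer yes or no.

Yes

Premise 1 gives O(notify_kin).
Premise 5, O(not retain_deed ⊃ not notify_kin), contraposes to O(notify_kin ⊃ retain_deed); with O(notify_kin) we get O(retain_deed).
Premise 4, O(reject_complaint ⊃ not retain_deed), contraposes to O(retain_deed ⊃ not reject_complaint); with O(retain_deed) we get O(not reject_complaint).
Premise 7 is O(publish_invoice ⊃ reject_complaint); contrapositively O(not reject_complaint ⊃ not publish_invoice). Since O(not reject_complaint) holds, K gives O(not publish_invoice).
Premises 2, 3, 6, 8 do not contribute to this derivation.
So O(not publish_invoice) follows.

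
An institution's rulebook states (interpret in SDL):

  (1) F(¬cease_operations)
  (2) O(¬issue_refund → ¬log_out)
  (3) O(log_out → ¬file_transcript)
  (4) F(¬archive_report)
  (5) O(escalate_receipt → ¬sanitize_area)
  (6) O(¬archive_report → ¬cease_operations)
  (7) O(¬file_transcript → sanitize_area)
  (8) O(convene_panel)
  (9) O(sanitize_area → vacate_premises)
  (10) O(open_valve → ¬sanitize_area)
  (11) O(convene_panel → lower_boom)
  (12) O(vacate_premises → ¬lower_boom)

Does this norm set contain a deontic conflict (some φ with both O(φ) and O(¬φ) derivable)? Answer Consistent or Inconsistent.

Premise 6 is O(¬archive_report → ¬cease_operations), but O(¬archive_report) is not derivable from the premises, so it does not yield O(¬cease_operations).
So O(¬cease_operations) is not derivable, and the apparent clash with O(cease_operations) does not arise.
A world satisfying every obligation exists (e.g. archive_report=true, cease_operations=true, convene_panel=true, escalate_receipt=false, file_transcript=true, issue_refund=false, log_out=false, lower_boom=true, open_valve=false, sanitize_area=false, vacate_premises=false); no atom is both obligatory and forbidden, so the set is consistent.

Consistent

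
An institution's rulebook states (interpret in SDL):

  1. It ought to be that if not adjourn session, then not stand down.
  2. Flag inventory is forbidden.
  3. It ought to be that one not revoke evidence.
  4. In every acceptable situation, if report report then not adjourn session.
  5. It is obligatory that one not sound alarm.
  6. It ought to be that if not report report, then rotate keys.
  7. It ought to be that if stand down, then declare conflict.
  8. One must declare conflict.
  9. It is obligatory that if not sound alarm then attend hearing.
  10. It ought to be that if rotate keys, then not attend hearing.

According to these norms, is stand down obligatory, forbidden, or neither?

From premise 5 we have O(¬sound_alarm).
Premise 9 is O(¬sound_alarm → attend_hearing); since O(¬sound_alarm), deontic closure gives O(attend_hearing).
The contrapositive of premise 10 (O(rotate_keys → ¬attend_hearing)) is O(attend_hearing → ¬rotate_keys), and O(attend_hearing) is already established, so O(¬rotate_keys).
Premise 6, O(¬report_report → rotate_keys), contraposes to O(¬rotate_keys → report_report); with O(¬rotate_keys) we get O(report_report).
From O(report_report) and premise 4, O(report_report → ¬adjourn_session), we obtain O(¬adjourn_session).
From O(¬adjourn_session) and premise 1, O(¬adjourn_session → ¬stand_down), we obtain O(¬stand_down).
Premises 2, 3, 7, 8 do not contribute to this derivation.
Thus O(¬stand_down), which is F(stand_down): stand_down is forbidden.

Forbidden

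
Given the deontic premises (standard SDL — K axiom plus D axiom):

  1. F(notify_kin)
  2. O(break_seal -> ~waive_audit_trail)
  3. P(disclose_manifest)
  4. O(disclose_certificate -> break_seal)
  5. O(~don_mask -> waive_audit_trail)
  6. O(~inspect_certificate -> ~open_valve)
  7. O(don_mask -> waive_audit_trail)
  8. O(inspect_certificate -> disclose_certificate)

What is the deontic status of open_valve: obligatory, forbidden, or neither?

Forbidden

Premises 7 and 5 cover both cases: O(don_mask -> waive_audit_trail) and O(~don_mask -> waive_audit_trail). Since don_mask ∨ ~don_mask is a tautology, O(waive_audit_trail) follows.
Premise 2 is O(break_seal -> ~waive_audit_trail); contrapositively O(waive_audit_trail -> ~break_seal). Since O(waive_audit_trail) holds, K gives O(~break_seal).
The contrapositive of premise 4 (O(disclose_certificate -> break_seal)) is O(~break_seal -> ~disclose_certificate), and O(~break_seal) is already established, so O(~disclose_certificate).
Premise 8 is O(inspect_certificate -> disclose_certificate); contrapositively O(~disclose_certificate -> ~inspect_certificate). Since O(~disclose_certificate) holds, K gives O(~inspect_certificate).
From O(~inspect_certificate) and premise 6, O(~inspect_certificate -> ~open_valve), we obtain O(~open_valve).
Premises 1, 3 do not contribute to this derivation.
Thus O(~open_valve), which is F(open_valve): open_valve is forbidden.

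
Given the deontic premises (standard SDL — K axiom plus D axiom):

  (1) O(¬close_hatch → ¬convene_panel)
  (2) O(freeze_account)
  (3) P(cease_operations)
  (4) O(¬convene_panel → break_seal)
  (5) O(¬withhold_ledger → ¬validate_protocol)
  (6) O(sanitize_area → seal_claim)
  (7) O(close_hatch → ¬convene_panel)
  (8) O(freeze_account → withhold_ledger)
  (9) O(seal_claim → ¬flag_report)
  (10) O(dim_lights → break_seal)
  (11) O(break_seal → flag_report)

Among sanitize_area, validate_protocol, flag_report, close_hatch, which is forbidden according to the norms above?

Premises 1 and 7 are O(¬close_hatch → ¬convene_panel) and O(close_hatch → ¬convene_panel); every ideal world satisfies ¬close_hatch or close_hatch, so in either case ¬convene_panel holds — hence O(¬convene_panel).
With premise 4, O(¬convene_panel → break_seal), the K-axiom yields O(break_seal).
Premise 11 is O(break_seal → flag_report); since O(break_seal), deontic closure gives O(flag_report).
Premise 9, O(seal_claim → ¬flag_report), contraposes to O(flag_report → ¬seal_claim); with O(flag_report) we get O(¬seal_claim).
The contrapositive of premise 6 (O(sanitize_area → seal_claim)) is O(¬seal_claim → ¬sanitize_area), and O(¬seal_claim) is already established, so O(¬sanitize_area).
So O(¬sanitize_area) holds, i.e. sanitize_area is forbidden. None of the other listed options is forbidden under the premises.

sanitize_area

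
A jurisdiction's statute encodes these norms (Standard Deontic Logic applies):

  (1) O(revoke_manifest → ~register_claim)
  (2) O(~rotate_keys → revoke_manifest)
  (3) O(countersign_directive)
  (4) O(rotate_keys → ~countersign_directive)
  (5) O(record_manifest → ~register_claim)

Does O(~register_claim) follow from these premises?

Premise 3 states O(countersign_directive) outright.
Premise 4 is O(rotate_keys → ~countersign_directive); contrapositively O(countersign_directive → ~rotate_keys). Since O(countersign_directive) holds, K gives O(~rotate_keys).
With premise 2, O(~rotate_keys → revoke_manifest), the K-axiom yields O(revoke_manifest).
Premise 1 is O(revoke_manifest → ~register_claim); since O(revoke_manifest), deontic closure gives O(~register_claim).
Premise 5 does not contribute to this derivation.
So O(~register_claim) follows.

Yes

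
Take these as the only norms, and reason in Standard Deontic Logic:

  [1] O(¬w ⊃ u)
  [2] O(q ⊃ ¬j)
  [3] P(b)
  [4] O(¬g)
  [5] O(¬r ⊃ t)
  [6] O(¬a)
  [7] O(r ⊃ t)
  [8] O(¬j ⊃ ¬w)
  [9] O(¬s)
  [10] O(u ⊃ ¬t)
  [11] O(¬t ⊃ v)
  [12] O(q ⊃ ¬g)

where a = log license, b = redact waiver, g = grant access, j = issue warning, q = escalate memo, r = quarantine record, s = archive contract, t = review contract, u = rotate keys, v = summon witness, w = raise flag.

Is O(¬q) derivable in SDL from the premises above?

By case analysis on ¬r: premise 5 gives O(¬r ⊃ t) and premise 7 gives O(r ⊃ t), so O(t) either way.
Premise 10 is O(u ⊃ ¬t); contrapositively O(t ⊃ ¬u). Since O(t) holds, K gives O(¬u).
Premise 1, O(¬w ⊃ u), contraposes to O(¬u ⊃ w); with O(¬u) we get O(w).
The contrapositive of premise 8 (O(¬j ⊃ ¬w)) is O(w ⊃ j), and O(w) is already established, so O(j).
Premise 2 is O(q ⊃ ¬j); contrapositively O(j ⊃ ¬q). Since O(j) holds, K gives O(¬q).
Premises 3, 4, 6, 9, 11, 12 do not contribute to this derivation.
So O(¬q) follows.

Yes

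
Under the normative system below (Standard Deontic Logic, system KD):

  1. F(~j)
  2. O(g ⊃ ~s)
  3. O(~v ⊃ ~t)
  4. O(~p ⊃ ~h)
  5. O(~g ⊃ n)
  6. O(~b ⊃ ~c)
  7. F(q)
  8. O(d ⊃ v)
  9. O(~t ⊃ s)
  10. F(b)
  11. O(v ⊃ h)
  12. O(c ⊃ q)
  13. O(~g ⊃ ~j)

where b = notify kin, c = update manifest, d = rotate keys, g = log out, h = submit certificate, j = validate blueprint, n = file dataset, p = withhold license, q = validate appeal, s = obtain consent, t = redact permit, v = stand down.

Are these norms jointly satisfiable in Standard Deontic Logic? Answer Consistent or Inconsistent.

Premise 12 is O(c ⊃ q), but O(c) is not derivable from the premises, so it does not yield O(q).
So O(q) is not derivable, and the apparent clash with O(~q) does not arise.
A world satisfying every obligation exists (e.g. b=false, c=false, d=false, g=true, h=true, j=true, n=false, p=true, q=false, s=false, t=true, v=true); no atom is both obligatory and forbidden, so the set is consistent.

Consistent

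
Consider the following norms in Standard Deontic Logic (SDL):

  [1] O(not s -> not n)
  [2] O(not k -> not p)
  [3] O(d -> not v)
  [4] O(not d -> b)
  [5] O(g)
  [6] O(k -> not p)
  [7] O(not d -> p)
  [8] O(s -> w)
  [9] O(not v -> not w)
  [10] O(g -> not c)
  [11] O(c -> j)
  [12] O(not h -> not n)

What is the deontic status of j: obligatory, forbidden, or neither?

Neither

Premise 11 is O(c -> j), but O(c) is not derivable from the premises, so it does not yield O(j).
No premise or chain of K-axiom applications forces O(j), and none forces O(not j). So j is neither obligatory nor forbidden under these norms.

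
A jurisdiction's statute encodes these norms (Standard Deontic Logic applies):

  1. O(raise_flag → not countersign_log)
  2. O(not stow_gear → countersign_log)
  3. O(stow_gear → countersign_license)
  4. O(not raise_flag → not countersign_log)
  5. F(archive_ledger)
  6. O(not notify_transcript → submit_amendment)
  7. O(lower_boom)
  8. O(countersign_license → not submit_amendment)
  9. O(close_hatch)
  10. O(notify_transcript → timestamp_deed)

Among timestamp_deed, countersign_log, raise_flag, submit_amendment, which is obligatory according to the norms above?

Premises 1 and 4 are O(raise_flag → not countersign_log) and O(not raise_flag → not countersign_log); every ideal world satisfies raise_flag or not raise_flag, so in either case not countersign_log holds — hence O(not countersign_log).
Premise 2 is O(not stow_gear → countersign_log); contrapositively O(not countersign_log → stow_gear). Since O(not countersign_log) holds, K gives O(stow_gear).
Premise 3 is O(stow_gear → countersign_license); since O(stow_gear), deontic closure gives O(countersign_license).
With premise 8, O(countersign_license → not submit_amendment), the K-axiom yields O(not submit_amendment).
Premise 6, O(not notify_transcript → submit_amendment), contraposes to O(not submit_amendment → notify_transcript); with O(not submit_amendment) we get O(notify_transcript).
With premise 10, O(notify_transcript → timestamp_deed), the K-axiom yields O(timestamp_deed).
So O(timestamp_deed) holds — timestamp_deed is obligatory. None of the other listed options is made obligatory by any chain of premises.

timestamp_deed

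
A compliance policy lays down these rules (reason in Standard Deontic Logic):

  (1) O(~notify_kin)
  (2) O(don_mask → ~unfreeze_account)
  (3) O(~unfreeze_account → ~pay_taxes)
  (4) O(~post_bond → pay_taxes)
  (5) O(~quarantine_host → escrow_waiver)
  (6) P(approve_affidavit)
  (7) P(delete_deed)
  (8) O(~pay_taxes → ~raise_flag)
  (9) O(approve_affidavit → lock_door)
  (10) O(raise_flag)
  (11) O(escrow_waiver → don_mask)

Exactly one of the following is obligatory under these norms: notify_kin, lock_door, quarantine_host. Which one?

quarantine_host

Premise 10 gives O(raise_flag).
The contrapositive of premise 8 (O(~pay_taxes → ~raise_flag)) is O(raise_flag → pay_taxes), and O(raise_flag) is already established, so O(pay_taxes).
Premise 3, O(~unfreeze_account → ~pay_taxes), contraposes to O(pay_taxes → unfreeze_account); with O(pay_taxes) we get O(unfreeze_account).
Premise 2, O(don_mask → ~unfreeze_account), contraposes to O(unfreeze_account → ~don_mask); with O(unfreeze_account) we get O(~don_mask).
Premise 11 is O(escrow_waiver → don_mask); contrapositively O(~don_mask → ~escrow_waiver). Since O(~don_mask) holds, K gives O(~escrow_waiver).
Premise 5 is O(~quarantine_host → escrow_waiver); contrapositively O(~escrow_waiver → quarantine_host). Since O(~escrow_waiver) holds, K gives O(quarantine_host).
So O(quarantine_host) holds — quarantine_host is obligatory. None of the other listed options is made obligatory by any chain of premises.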